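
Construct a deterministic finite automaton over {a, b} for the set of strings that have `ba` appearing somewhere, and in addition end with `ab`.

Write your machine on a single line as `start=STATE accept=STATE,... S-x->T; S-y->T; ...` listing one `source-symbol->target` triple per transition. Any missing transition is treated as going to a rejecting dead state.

Handle the two conditions separately and then intersect. The first has 3 states tracking whether and how much of `ba` has been seen; the second has 3 states tracking how much of the suffix `ab` has currently been matched. A product state is a pair (one from each), accepting exactly when both do.
A 7-state machine:
        a   b  
>  s0   s1  s2 
   s1   s1  s3 
   s2   s4  s2 
   s3   s4  s2 
   s4   s4  s5 
 * s5   s4  s6 
   s6   s4  s6 
(> = start, * = accepting)

start=s0; accept=s5; s0-a->s1; s0-b->s2; s1-a->s1; s1-b->s3; s2-a->s4; s2-b->s2; s3-a->s4; s3-b->s2; s4-a->s4; s4-b->s5; s5-a->s4; s5-b->s6; s6-a->s4; s6-b->s6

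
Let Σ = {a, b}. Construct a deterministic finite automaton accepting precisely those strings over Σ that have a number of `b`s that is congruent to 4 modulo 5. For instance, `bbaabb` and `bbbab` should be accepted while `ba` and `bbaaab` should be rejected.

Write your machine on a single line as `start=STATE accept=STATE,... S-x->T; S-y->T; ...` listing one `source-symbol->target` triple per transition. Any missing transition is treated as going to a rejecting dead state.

The only thing that matters is how many `b`s have appeared, reduced mod 5. Use one state per residue: q0 for 0, …, q4 for 4. Reading `b` moves to the next residue; anything else stays put. q4 is accepting.
A 5-state machine:
        a   b  
>  q0   q0  q1 
   q1   q1  q2 
   q2   q2  q3 
   q3   q3  q4 
 * q4   q4  q0 
(> = start, * = accepting)

start=q0; accept=q4; q0-a->q0; q0-b->q1; q1-a->q1; q1-b->q2; q2-a->q2; q2-b->q3; q3-a->q3; q3-b->q4; q4-a->q4; q4-b->q0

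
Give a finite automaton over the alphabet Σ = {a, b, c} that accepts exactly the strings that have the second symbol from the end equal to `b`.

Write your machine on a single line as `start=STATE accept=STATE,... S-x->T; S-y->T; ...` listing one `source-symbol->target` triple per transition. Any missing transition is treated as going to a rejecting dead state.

A DFA must remember the last 2 symbols (since which symbol is second-to-last isn't known until the input ends). Use one state per possible window of the last ≤2 symbols; accept from those whose window starts with `b`.
          a    b    c  
>  S0     S1   S2   S3 
   S1     S4   S5   S6 
   S2     S7   S8   S9 
   S3    S10  S11  S12 
   S4     S4   S5   S6 
   S5     S7   S8   S9 
   S6    S10  S11  S12 
 * S7     S4   S5   S6 
 * S8     S7   S8   S9 
 * S9    S10  S11  S12 
   S10    S4   S5   S6 
   S11    S7   S8   S9 
   S12   S10  S11  S12 
(> = start, * = accepting)

start=S0; accept=S7,S8,S9; S0-a->S1; S0-b->S2; S0-c->S3; S1-a->S4; S1-b->S5; S1-c->S6; S2-a->S7; S2-b->S8; S2-c->S9; S3-a->S10; S3-b->S11; S3-c->S12; S4-a->S4; S4-b->S5; S4-c->S6; S5-a->S7; S5-b->S8; S5-c->S9; S6-a->S10; S6-b->S11; S6-c->S12; S7-a->S4; S7-b->S5; S7-c->S6; S8-a->S7; S8-b->S8; S8-c->S9; S9-a->S10; S9-b->S11; S9-c->S12; S10-a->S4; S10-b->S5; S10-c->S6; S11-a->S7; S11-b->S8; S11-c->S9; S12-a->S10; S12-b->S11; S12-c->S12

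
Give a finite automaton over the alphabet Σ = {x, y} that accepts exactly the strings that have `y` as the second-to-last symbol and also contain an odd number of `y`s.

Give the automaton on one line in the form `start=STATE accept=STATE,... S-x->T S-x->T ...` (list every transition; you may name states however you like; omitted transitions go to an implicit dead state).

start=S0 accept=S5,S10 S0-x->S1 S0-y->S2 S1-x->S3 S1-y->S4 S2-x->S5 S2-y->S6 S3-x->S3 S3-y->S4 S4-x->S5 S4-y->S6 S5-x->S7 S5-y->S8 S6-x->S9 S6-y->S10 S7-x->S7 S7-y->S8 S8-x->S9 S8-y->S10 S9-x->S3 S9-y->S4 S10-x->S5 S10-y->S6

Run two small machines in parallel and take their product. The first has 7 states tracking the last 2 symbols read; the second has 2 states tracking the count of `y`s modulo 2. A product state is a pair (one from each), accepting exactly when both do.
With 11 states:
          x    y  
>  S0     S1   S2 
   S1     S3   S4 
   S2     S5   S6 
   S3     S3   S4 
   S4     S5   S6 
 * S5     S7   S8 
   S6     S9  S10 
   S7     S7   S8 
   S8     S9  S10 
   S9     S3   S4 
 * S10    S5   S6 
(> = start, * = accepting)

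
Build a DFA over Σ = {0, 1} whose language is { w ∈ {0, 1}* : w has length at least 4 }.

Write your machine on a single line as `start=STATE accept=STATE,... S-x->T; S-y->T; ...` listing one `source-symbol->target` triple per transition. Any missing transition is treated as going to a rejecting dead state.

We only need to distinguish lengths 0, 1, …, 4, and '>4'. Chain q0 → q1 → q2 → q3 → q4 → q5 on every symbol, with q5 looping. Accepting states: {q4, q5}.
6 states suffice.
        0   1  
>  q0   q1  q1 
   q1   q2  q2 
   q2   q3  q3 
   q3   q4  q4 
 * q4   q5  q5 
 * q5   q5  q5 
(> = start, * = accepting)

start=q0; accept=q4,q5; q0-0->q1; q0-1->q1; q1-0->q2; q1-1->q2; q2-0->q3; q2-1->q3; q3-0->q4; q3-1->q4; q4-0->q5; q4-1->q5; q5-0->q5; q5-1->q5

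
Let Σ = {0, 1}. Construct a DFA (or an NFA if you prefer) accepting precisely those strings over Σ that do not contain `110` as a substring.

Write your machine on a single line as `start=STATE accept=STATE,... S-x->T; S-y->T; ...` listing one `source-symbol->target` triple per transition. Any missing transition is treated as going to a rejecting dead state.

This is the complement of 'contains `110`'. Use the same substring-matching states — S0 through S3 holding how much of `110` has just been matched — but flip the accepting set: everything except the trap S3 accepts.
        0   1  
>* S0   S0  S1 
 * S1   S0  S2 
 * S2   S3  S2 
   S3   S3  S3 
(> = start, * = accepting)

start=S0; accept=S0,S1,S2; S0-0->S0; S0-1->S1; S1-0->S0; S1-1->S2; S2-0->S3; S2-1->S2; S3-0->S3; S3-1->S3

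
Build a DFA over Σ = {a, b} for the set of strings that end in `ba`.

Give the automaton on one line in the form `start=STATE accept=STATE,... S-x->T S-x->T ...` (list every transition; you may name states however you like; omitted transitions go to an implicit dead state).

start=s0 accept=s2 s0-a->s0 s0-b->s1 s1-a->s2 s1-b->s1 s2-a->s0 s2-b->s1

Remember how much of `ba` the current input suffix matches. State s0 means no match yet; s1 means the last symbol is `b`; s2 means the last 2 symbols are `ba`. Only s2 accepts. On a mismatch, fall back to the longest proper suffix that is still a prefix of `ba`.
With 3 states:
        a   b  
>  s0   s0  s1 
   s1   s2  s1 
 * s2   s0  s1 
(> = start, * = accepting)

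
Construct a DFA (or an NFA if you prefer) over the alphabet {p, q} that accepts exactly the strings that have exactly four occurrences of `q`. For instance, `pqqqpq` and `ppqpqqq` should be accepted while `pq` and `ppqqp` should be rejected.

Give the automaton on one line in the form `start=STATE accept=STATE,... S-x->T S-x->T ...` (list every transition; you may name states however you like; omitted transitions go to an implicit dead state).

Count `q`s, saturating at 5: states A through E mean 0 through 4 `q`s seen; F means more than 4. Each `q` increments (capped at F); other symbols loop. Accept from {E}.
6 states suffice.
       p  q 
>  A   A  B 
   B   B  C 
   C   C  D 
   D   D  E 
 * E   E  F 
   F   F  F 
(> = start, * = accepting)

start=A accept=E A-p->A A-q->B B-p->B B-q->C C-p->C C-q->D D-p->D D-q->E E-p->E E-q->F F-p->F F-q->F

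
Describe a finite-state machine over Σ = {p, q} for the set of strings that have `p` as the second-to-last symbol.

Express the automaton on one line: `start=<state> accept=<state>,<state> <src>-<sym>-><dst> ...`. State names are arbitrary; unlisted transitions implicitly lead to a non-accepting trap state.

start=S0 accept=S3,S4 S0-p->S1 S0-q->S2 S1-p->S3 S1-q->S4 S2-p->S5 S2-q->S6 S3-p->S3 S3-q->S4 S4-p->S5 S4-q->S6 S5-p->S3 S5-q->S4 S6-p->S5 S6-q->S6

A DFA must remember the last 2 symbols (since which symbol is second-to-last isn't known until the input ends). Use one state per possible window of the last ≤2 symbols; accept from those whose window starts with `p`.
7 states suffice.
        p   q  
>  S0   S1  S2 
   S1   S3  S4 
   S2   S5  S6 
 * S3   S3  S4 
 * S4   S5  S6 
   S5   S3  S4 
   S6   S5  S6 
(> = start, * = accepting)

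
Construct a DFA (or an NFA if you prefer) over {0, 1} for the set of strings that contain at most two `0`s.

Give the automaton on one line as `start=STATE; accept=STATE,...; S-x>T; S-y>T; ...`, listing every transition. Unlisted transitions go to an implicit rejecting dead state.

start=S0; accept=S0,S1,S2; S0-0>S1; S0-1>S0; S1-0>S2; S1-1>S1; S2-0>S3; S2-1>S2; S3-0>S3; S3-1>S3

Count `0`s, saturating at 3: states S0 through S2 mean 0 through 2 `0`s seen; S3 means more than 2. Each `0` increments (capped at S3); other symbols loop. Accept from {S0, S1, S2}.
4 states suffice.
        0   1  
>* S0   S1  S0 
 * S1   S2  S1 
 * S2   S3  S2 
   S3   S3  S3 
(> = start, * = accepting)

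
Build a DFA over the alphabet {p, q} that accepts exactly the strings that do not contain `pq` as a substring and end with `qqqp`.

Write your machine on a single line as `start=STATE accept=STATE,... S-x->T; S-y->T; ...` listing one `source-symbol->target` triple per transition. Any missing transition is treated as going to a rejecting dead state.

Build one automaton per condition and run them in lockstep. One (3 states) tracks partial matches of the forbidden pattern `pq`; the other (5 states) tracks how much of the suffix `qqqp` has currently been matched. Each combined state is a pair, one component from each; accept when both components accept. Equivalent product states are then merged.
With 6 states:
        p   q  
>  S0   S1  S2 
   S1   S1  S1 
   S2   S1  S3 
   S3   S1  S4 
   S4   S5  S4 
 * S5   S1  S1 
(> = start, * = accepting)

start=S0; accept=S5; S0-p->S1; S0-q->S2; S1-p->S1; S1-q->S1; S2-p->S1; S2-q->S3; S3-p->S1; S3-q->S4; S4-p->S5; S4-q->S4; S5-p->S1; S5-q->S1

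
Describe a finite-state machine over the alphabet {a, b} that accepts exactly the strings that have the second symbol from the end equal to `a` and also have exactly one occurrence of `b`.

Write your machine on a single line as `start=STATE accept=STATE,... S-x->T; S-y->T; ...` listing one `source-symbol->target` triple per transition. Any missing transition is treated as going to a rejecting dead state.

start=q0; accept=q3,q6; q0-a->q1; q0-b->q2; q1-a->q1; q1-b->q3; q2-a->q4; q2-b->q5; q3-a->q4; q3-b->q5; q4-a->q6; q4-b->q5; q5-a->q5; q5-b->q5; q6-a->q6; q6-b->q5

Build one automaton per condition and run them in lockstep. The first has 7 states tracking the last 2 symbols read; the second has 3 states tracking the count of `b`s, saturating at 2. A product state is a pair (one from each), accepting exactly when both do. Equivalent product states are then merged.
A 7-state machine:
        a   b  
>  q0   q1  q2 
   q1   q1  q3 
   q2   q4  q5 
 * q3   q4  q5 
   q4   q6  q5 
   q5   q5  q5 
 * q6   q6  q5 
(> = start, * = accepting)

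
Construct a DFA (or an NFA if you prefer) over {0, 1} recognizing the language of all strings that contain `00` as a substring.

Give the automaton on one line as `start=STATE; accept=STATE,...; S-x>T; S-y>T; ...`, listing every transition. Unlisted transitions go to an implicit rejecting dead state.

start=q0; accept=q2; q0-0>q1; q0-1>q0; q1-0>q2; q1-1>q0; q2-0>q2; q2-1>q2

States q0..q1 record the length of the longest prefix of `00` that matches the current input suffix. Reaching q2 means `00` has been seen, and we stay there forever. Accept from q2.
3 states suffice.
        0   1  
>  q0   q1  q0 
   q1   q2  q0 
 * q2   q2  q2 
(> = start, * = accepting)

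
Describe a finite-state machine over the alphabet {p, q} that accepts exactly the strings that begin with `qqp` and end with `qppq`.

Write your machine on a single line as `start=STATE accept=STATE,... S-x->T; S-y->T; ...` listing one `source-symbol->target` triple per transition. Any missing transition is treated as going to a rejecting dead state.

start=s0; accept=s8; s0-p->s1; s0-q->s2; s1-p->s1; s1-q->s1; s2-p->s1; s2-q->s3; s3-p->s4; s3-q->s1; s4-p->s5; s4-q->s6; s5-p->s7; s5-q->s8; s6-p->s4; s6-q->s6; s7-p->s7; s7-q->s6; s8-p->s4; s8-q->s6

Build one automaton per condition and run them in lockstep. The first has 5 states tracking whether the input so far still matches the prefix `qqp`; the second has 5 states tracking how much of the suffix `qppq` has currently been matched. A product state is a pair (one from each), accepting exactly when both do. Equivalent product states are then merged.
9 states suffice.
        p   q  
>  s0   s1  s2 
   s1   s1  s1 
   s2   s1  s3 
   s3   s4  s1 
   s4   s5  s6 
   s5   s7  s8 
   s6   s4  s6 
   s7   s7  s6 
 * s8   s4  s6 
(> = start, * = accepting)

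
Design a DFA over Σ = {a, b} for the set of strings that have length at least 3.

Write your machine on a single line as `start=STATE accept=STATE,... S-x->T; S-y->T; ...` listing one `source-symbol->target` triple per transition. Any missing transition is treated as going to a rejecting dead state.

Count input length up to 4: every symbol moves from s0 toward s4, which means 'more than 3' and absorbs. Accept from {s3, s4}.
With 5 states:
        a   b  
>  s0   s1  s1 
   s1   s2  s2 
   s2   s3  s3 
 * s3   s4  s4 
 * s4   s4  s4 
(> = start, * = accepting)

start=s0; accept=s3,s4; s0-a->s1; s0-b->s1; s1-a->s2; s1-b->s2; s2-a->s3; s2-b->s3; s3-a->s4; s3-b->s4; s4-a->s4; s4-b->s4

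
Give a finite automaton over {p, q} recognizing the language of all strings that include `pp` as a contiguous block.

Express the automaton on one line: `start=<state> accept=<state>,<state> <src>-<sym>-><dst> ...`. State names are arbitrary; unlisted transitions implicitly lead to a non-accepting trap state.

start=S0 accept=S2 S0-p->S1 S0-q->S0 S1-p->S2 S1-q->S0 S2-p->S2 S2-q->S2

Track how much of `pp` has been matched so far: state S0 is no progress, S2 is the absorbing accept state reached once `pp` has occurred. Intermediate states record partial matches; on a mismatch, fall back to the longest reusable overlap.
3 states suffice.
        p   q  
>  S0   S1  S0 
   S1   S2  S0 
 * S2   S2  S2 
(> = start, * = accepting)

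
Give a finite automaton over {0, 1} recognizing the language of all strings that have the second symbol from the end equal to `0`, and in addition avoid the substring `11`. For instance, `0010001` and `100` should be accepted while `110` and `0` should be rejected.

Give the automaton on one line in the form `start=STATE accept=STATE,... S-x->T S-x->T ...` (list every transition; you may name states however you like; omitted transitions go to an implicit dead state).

start=A accept=D,E A-0->B A-1->C B-0->D B-1->E C-0->B C-1->F D-0->D D-1->E E-0->B E-1->F F-0->F F-1->F

Handle the two conditions separately and then intersect. The first has 7 states tracking the last 2 symbols read; the second has 3 states tracking partial matches of the forbidden pattern `11`. A product state is a pair (one from each), accepting exactly when both do. Equivalent product states are then merged.
6 states suffice.
       0  1 
>  A   B  C 
   B   D  E 
   C   B  F 
 * D   D  E 
 * E   B  F 
   F   F  F 
(> = start, * = accepting)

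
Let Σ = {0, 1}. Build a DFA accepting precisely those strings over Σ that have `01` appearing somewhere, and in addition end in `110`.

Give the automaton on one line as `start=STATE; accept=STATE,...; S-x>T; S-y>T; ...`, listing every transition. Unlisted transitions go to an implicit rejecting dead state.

start=S0; accept=S4; S0-0>S1; S0-1>S0; S1-0>S1; S1-1>S2; S2-0>S1; S2-1>S3; S3-0>S4; S3-1>S3; S4-0>S1; S4-1>S2

Handle the two conditions separately and then intersect. The first has 3 states tracking whether and how much of `01` has been seen; the second has 4 states tracking how much of the suffix `110` has currently been matched. A product state is a pair (one from each), accepting exactly when both do. Equivalent product states are then merged.
5 states suffice.
        0   1  
>  S0   S1  S0 
   S1   S1  S2 
   S2   S1  S3 
   S3   S4  S3 
 * S4   S1  S2 
(> = start, * = accepting)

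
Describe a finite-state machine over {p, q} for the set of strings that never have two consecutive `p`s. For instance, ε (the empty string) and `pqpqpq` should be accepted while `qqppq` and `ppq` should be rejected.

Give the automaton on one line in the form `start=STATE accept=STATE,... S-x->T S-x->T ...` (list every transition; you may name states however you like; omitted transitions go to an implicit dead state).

This is the complement of 'contains `pp`'. Use the same substring-matching states — A through C holding how much of `pp` has just been matched — but flip the accepting set: everything except the trap C accepts.
With 3 states:
       p  q 
>* A   B  A 
 * B   C  A 
   C   C  C 
(> = start, * = accepting)

start=A accept=A,B A-p->B A-q->A B-p->C B-q->A C-p->C C-q->C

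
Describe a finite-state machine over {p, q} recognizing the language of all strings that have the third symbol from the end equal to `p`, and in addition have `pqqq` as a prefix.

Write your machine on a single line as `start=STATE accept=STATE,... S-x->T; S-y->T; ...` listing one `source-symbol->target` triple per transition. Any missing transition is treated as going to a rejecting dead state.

Run two small machines in parallel and take their product. One (15 states) tracks the last 3 symbols read; the other (6 states) tracks whether the input so far still matches the prefix `pqqq`. Each combined state is a pair, one component from each; accept when both components accept.
With 24 states:
          p    q  
>  s0     s1   s2 
   s1     s3   s4 
   s2     s5   s6 
   s3     s7   s8 
   s4     s9  s10 
   s5    s11  s12 
   s6    s13  s14 
   s7     s7   s8 
   s8     s9  s15 
   s9    s11  s12 
   s10   s13  s16 
   s11    s7   s8 
   s12    s9  s15 
   s13   s11  s12 
   s14   s13  s14 
   s15   s13  s14 
   s16   s17  s16 
   s17   s18  s19 
   s18   s20  s21 
   s19   s22  s23 
 * s20   s20  s21 
 * s21   s22  s23 
 * s22   s18  s19 
 * s23   s17  s16 
(> = start, * = accepting)

start=s0; accept=s20,s21,s22,s23; s0-p->s1; s0-q->s2; s1-p->s3; s1-q->s4; s2-p->s5; s2-q->s6; s3-p->s7; s3-q->s8; s4-p->s9; s4-q->s10; s5-p->s11; s5-q->s12; s6-p->s13; s6-q->s14; s7-p->s7; s7-q->s8; s8-p->s9; s8-q->s15; s9-p->s11; s9-q->s12; s10-p->s13; s10-q->s16; s11-p->s7; s11-q->s8; s12-p->s9; s12-q->s15; s13-p->s11; s13-q->s12; s14-p->s13; s14-q->s14; s15-p->s13; s15-q->s14; s16-p->s17; s16-q->s16; s17-p->s18; s17-q->s19; s18-p->s20; s18-q->s21; s19-p->s22; s19-q->s23; s20-p->s20; s20-q->s21; s21-p->s22; s21-q->s23; s22-p->s18; s22-q->s19; s23-p->s17; s23-q->s16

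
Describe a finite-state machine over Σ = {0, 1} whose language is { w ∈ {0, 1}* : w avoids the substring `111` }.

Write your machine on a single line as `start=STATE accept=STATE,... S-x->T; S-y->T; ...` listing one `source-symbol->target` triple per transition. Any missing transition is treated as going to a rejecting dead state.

Track partial matches of the forbidden pattern `111`. State q3 is a dead state reached once `111` has occurred; every other state accepts. q0 means no part of `111` is currently matched.
With 4 states:
        0   1  
>* q0   q0  q1 
 * q1   q0  q2 
 * q2   q0  q3 
   q3   q3  q3 
(> = start, * = accepting)

start=q0; accept=q0,q1,q2; q0-0->q0; q0-1->q1; q1-0->q0; q1-1->q2; q2-0->q0; q2-1->q3; q3-0->q3; q3-1->q3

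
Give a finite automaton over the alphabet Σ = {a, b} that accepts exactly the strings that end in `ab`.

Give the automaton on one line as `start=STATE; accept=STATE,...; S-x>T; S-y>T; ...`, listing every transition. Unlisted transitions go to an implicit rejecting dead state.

Remember how much of `ab` the current input suffix matches. State q0 means no match yet; q1 means the last symbol is `a`; q2 means the last 2 symbols are `ab`. Only q2 accepts. On a mismatch, fall back to the longest proper suffix that is still a prefix of `ab`.
        a   b  
>  q0   q1  q0 
   q1   q1  q2 
 * q2   q1  q0 
(> = start, * = accepting)

start=q0; accept=q2; q0-a>q1; q0-b>q0; q1-a>q1; q1-b>q2; q2-a>q1; q2-b>q0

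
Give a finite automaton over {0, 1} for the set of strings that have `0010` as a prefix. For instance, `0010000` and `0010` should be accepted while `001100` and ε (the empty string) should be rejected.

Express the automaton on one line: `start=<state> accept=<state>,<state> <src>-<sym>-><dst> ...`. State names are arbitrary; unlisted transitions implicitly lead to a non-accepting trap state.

Walk along `0010` while the input agrees: from q0 take `0` to q1, and so on. Any deviation drops to the rejecting sink q5. Once q4 is reached the prefix is confirmed and every continuation is accepted.
A 6-state machine:
        0   1  
>  q0   q1  q5 
   q1   q2  q5 
   q2   q5  q3 
   q3   q4  q5 
 * q4   q4  q4 
   q5   q5  q5 
(> = start, * = accepting)

start=q0 accept=q4 q0-0->q1 q0-1->q5 q1-0->q2 q1-1->q5 q2-0->q5 q2-1->q3 q3-0->q4 q3-1->q5 q4-0->q4 q4-1->q4 q5-0->q5 q5-1->q5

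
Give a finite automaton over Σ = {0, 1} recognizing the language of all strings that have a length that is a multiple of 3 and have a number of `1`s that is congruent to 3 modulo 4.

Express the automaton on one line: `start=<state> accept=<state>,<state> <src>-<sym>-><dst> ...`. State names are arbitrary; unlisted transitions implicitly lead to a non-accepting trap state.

start=q0 accept=q8 q0-0->q1 q0-1->q2 q1-0->q3 q1-1->q4 q2-0->q4 q2-1->q5 q3-0->q0 q3-1->q6 q4-0->q6 q4-1->q7 q5-0->q7 q5-1->q8 q6-0->q2 q6-1->q9 q7-0->q9 q7-1->q10 q8-0->q10 q8-1->q1 q9-0->q5 q9-1->q11 q10-0->q11 q10-1->q3 q11-0->q8 q11-1->q0

Handle the two conditions separately and then intersect. One (3 states) tracks the input length modulo 3; the other (4 states) tracks the count of `1`s modulo 4. Each combined state is a pair, one component from each; accept when both components accept.
12 states suffice.
          0    1  
>  q0     q1   q2 
   q1     q3   q4 
   q2     q4   q5 
   q3     q0   q6 
   q4     q6   q7 
   q5     q7   q8 
   q6     q2   q9 
   q7     q9  q10 
 * q8    q10   q1 
   q9     q5  q11 
   q10   q11   q3 
   q11    q8   q0 
(> = start, * = accepting)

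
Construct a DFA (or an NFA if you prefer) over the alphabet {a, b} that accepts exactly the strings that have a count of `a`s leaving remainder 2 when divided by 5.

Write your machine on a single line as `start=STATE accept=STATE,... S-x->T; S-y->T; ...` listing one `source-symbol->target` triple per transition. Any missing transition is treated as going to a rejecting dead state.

start=s0; accept=s2; s0-a->s1; s0-b->s0; s1-a->s2; s1-b->s1; s2-a->s3; s2-b->s2; s3-a->s4; s3-b->s3; s4-a->s0; s4-b->s4

The only thing that matters is how many `a`s have appeared, reduced mod 5. Use one state per residue: s0 for 0, …, s4 for 4. Reading `a` moves to the next residue; anything else stays put. s2 is accepting.
        a   b  
>  s0   s1  s0 
   s1   s2  s1 
 * s2   s3  s2 
   s3   s4  s3 
   s4   s0  s4 
(> = start, * = accepting)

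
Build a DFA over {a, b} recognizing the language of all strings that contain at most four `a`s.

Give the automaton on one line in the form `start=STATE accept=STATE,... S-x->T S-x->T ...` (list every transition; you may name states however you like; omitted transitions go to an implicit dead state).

start=s0 accept=s0,s1,s2,s3,s4 s0-a->s1 s0-b->s0 s1-a->s2 s1-b->s1 s2-a->s3 s2-b->s2 s3-a->s4 s3-b->s3 s4-a->s5 s4-b->s4 s5-a->s5 s5-b->s5

Count `a`s, saturating at 5: states s0 through s4 mean 0 through 4 `a`s seen; s5 means more than 4. Each `a` increments (capped at s5); other symbols loop. Accept from {s0, s1, s2, s3, s4}.
6 states suffice.
        a   b  
>* s0   s1  s0 
 * s1   s2  s1 
 * s2   s3  s2 
 * s3   s4  s3 
 * s4   s5  s4 
   s5   s5  s5 
(> = start, * = accepting)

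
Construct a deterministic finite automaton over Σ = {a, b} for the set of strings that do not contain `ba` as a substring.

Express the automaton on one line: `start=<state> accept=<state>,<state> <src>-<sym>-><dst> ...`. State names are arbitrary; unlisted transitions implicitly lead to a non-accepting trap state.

start=S0 accept=S0,S1 S0-a->S0 S0-b->S1 S1-a->S2 S1-b->S1 S2-a->S2 S2-b->S2

This is the complement of 'contains `ba`'. Use the same substring-matching states — S0 through S2 holding how much of `ba` has just been matched — but flip the accepting set: everything except the trap S2 accepts.
A 3-state machine:
        a   b  
>* S0   S0  S1 
 * S1   S2  S1 
   S2   S2  S2 
(> = start, * = accepting)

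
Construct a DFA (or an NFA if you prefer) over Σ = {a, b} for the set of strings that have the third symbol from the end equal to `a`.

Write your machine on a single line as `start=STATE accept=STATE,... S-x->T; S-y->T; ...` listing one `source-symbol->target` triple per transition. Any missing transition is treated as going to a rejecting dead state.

Because acceptance depends on a position counted from the end, the machine has to buffer the most recent 3 symbols. Make each state the string of the last up-to-3 symbols read; on input `x` shift the window left and append `x`. Accept when the buffered window has length 3 and begins with `a`.
A 15-state machine:
          a    b  
>  s0     s1   s2 
   s1     s3   s4 
   s2     s5   s6 
   s3     s7   s8 
   s4     s9  s10 
   s5    s11  s12 
   s6    s13  s14 
 * s7     s7   s8 
 * s8     s9  s10 
 * s9    s11  s12 
 * s10   s13  s14 
   s11    s7   s8 
   s12    s9  s10 
   s13   s11  s12 
   s14   s13  s14 
(> = start, * = accepting)

start=s0; accept=s7,s8,s9,s10; s0-a->s1; s0-b->s2; s1-a->s3; s1-b->s4; s2-a->s5; s2-b->s6; s3-a->s7; s3-b->s8; s4-a->s9; s4-b->s10; s5-a->s11; s5-b->s12; s6-a->s13; s6-b->s14; s7-a->s7; s7-b->s8; s8-a->s9; s8-b->s10; s9-a->s11; s9-b->s12; s10-a->s13; s10-b->s14; s11-a->s7; s11-b->s8; s12-a->s9; s12-b->s10; s13-a->s11; s13-b->s12; s14-a->s13; s14-b->s14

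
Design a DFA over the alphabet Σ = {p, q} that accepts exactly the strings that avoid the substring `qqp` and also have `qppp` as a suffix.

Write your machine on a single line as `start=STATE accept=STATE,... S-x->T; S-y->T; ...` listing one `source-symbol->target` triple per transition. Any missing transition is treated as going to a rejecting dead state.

Build one automaton per condition and run them in lockstep. One (4 states) tracks partial matches of the forbidden pattern `qqp`; the other (5 states) tracks how much of the suffix `qppp` has currently been matched. Each combined state is a pair, one component from each; accept when both components accept. After merging equivalent states the machine shrinks.
        p   q  
>  s0   s0  s1 
   s1   s2  s3 
   s2   s4  s1 
   s3   s3  s3 
   s4   s5  s1 
 * s5   s0  s1 
(> = start, * = accepting)

start=s0; accept=s5; s0-p->s0; s0-q->s1; s1-p->s2; s1-q->s3; s2-p->s4; s2-q->s1; s3-p->s3; s3-q->s3; s4-p->s5; s4-q->s1; s5-p->s0; s5-q->s1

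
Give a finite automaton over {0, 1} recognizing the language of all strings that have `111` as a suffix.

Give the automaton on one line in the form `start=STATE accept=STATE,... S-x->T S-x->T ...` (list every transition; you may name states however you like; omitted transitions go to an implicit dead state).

start=A accept=D A-0->A A-1->B B-0->A B-1->C C-0->A C-1->D D-0->A D-1->D

Let each state record the length of the longest suffix of the input read so far that is also a prefix of `111`. B means the last symbol is `1`; C means the last 2 symbols are `11`; D means the last 3 symbols are `111`. Accept only at D, where the string currently ends in `111`.
4 states suffice.
       0  1 
>  A   A  B 
   B   A  C 
   C   A  D 
 * D   A  D 
(> = start, * = accepting)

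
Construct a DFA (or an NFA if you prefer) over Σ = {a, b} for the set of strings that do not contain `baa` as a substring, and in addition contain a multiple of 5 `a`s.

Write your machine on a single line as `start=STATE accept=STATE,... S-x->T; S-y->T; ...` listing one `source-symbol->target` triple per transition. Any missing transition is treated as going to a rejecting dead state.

Run two small machines in parallel and take their product. The first has 4 states tracking partial matches of the forbidden pattern `baa`; the second has 5 states tracking the count of `a`s modulo 5. A product state is a pair (one from each), accepting exactly when both do. After merging equivalent states the machine shrinks.
16 states suffice.
          a    b  
>* q0     q1   q2 
   q1     q3   q4 
 * q2     q5   q2 
   q3     q6   q7 
   q4     q8   q4 
   q5     q9   q4 
   q6    q10  q11 
   q7    q12   q7 
   q8     q9   q7 
   q9     q9   q9 
   q10    q0  q13 
   q11   q14  q11 
   q12    q9  q11 
   q13   q15  q13 
   q14    q9  q13 
 * q15    q9   q2 
(> = start, * = accepting)

start=q0; accept=q0,q2,q15; q0-a->q1; q0-b->q2; q1-a->q3; q1-b->q4; q2-a->q5; q2-b->q2; q3-a->q6; q3-b->q7; q4-a->q8; q4-b->q4; q5-a->q9; q5-b->q4; q6-a->q10; q6-b->q11; q7-a->q12; q7-b->q7; q8-a->q9; q8-b->q7; q9-a->q9; q9-b->q9; q10-a->q0; q10-b->q13; q11-a->q14; q11-b->q11; q12-a->q9; q12-b->q11; q13-a->q15; q13-b->q13; q14-a->q9; q14-b->q13; q15-a->q9; q15-b->q2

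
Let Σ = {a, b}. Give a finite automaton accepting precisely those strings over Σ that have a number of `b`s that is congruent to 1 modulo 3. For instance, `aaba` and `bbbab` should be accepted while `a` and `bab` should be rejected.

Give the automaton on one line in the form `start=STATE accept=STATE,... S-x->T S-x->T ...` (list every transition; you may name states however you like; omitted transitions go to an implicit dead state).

start=q0 accept=q1 q0-a->q0 q0-b->q1 q1-a->q1 q1-b->q2 q2-a->q2 q2-b->q0

The only thing that matters is how many `b`s have appeared, reduced mod 3. Use one state per residue: q0 for 0, …, q2 for 2. Reading `b` moves to the next residue; anything else stays put. q1 is accepting.
With 3 states:
        a   b  
>  q0   q0  q1 
 * q1   q1  q2 
   q2   q2  q0 
(> = start, * = accepting)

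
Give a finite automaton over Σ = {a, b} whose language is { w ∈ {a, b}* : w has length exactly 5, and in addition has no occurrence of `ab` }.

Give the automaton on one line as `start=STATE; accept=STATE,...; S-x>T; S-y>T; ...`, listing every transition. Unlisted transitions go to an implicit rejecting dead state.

Handle the two conditions separately and then intersect. One (7 states) tracks the input length, saturating at 6; the other (3 states) tracks partial matches of the forbidden pattern `ab`. Each combined state is a pair, one component from each; accept when both components accept.
With 18 states:
          a    b  
>  q0     q1   q2 
   q1     q3   q4 
   q2     q3   q5 
   q3     q6   q7 
   q4     q7   q7 
   q5     q6   q8 
   q6     q9  q10 
   q7    q10  q10 
   q8     q9  q11 
   q9    q12  q13 
   q10   q13  q13 
   q11   q12  q14 
 * q12   q15  q16 
   q13   q16  q16 
 * q14   q15  q17 
   q15   q15  q16 
   q16   q16  q16 
   q17   q15  q17 
(> = start, * = accepting)

start=q0; accept=q12,q14; q0-a>q1; q0-b>q2; q1-a>q3; q1-b>q4; q2-a>q3; q2-b>q5; q3-a>q6; q3-b>q7; q4-a>q7; q4-b>q7; q5-a>q6; q5-b>q8; q6-a>q9; q6-b>q10; q7-a>q10; q7-b>q10; q8-a>q9; q8-b>q11; q9-a>q12; q9-b>q13; q10-a>q13; q10-b>q13; q11-a>q12; q11-b>q14; q12-a>q15; q12-b>q16; q13-a>q16; q13-b>q16; q14-a>q15; q14-b>q17; q15-a>q15; q15-b>q16; q16-a>q16; q16-b>q16; q17-a>q15; q17-b>q17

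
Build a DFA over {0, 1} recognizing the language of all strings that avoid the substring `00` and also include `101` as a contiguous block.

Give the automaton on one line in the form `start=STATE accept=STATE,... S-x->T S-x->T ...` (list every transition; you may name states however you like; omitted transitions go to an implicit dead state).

Run two small machines in parallel and take their product. One (3 states) tracks partial matches of the forbidden pattern `00`; the other (4 states) tracks whether and how much of `101` has been seen. Each combined state is a pair, one component from each; accept when both components accept. Minimizing collapses redundant product states.
A 7-state machine:
        0   1  
>  S0   S1  S2 
   S1   S3  S2 
   S2   S4  S2 
   S3   S3  S3 
   S4   S3  S5 
 * S5   S6  S5 
 * S6   S3  S5 
(> = start, * = accepting)

start=S0 accept=S5,S6 S0-0->S1 S0-1->S2 S1-0->S3 S1-1->S2 S2-0->S4 S2-1->S2 S3-0->S3 S3-1->S3 S4-0->S3 S4-1->S5 S5-0->S6 S5-1->S5 S6-0->S3 S6-1->S5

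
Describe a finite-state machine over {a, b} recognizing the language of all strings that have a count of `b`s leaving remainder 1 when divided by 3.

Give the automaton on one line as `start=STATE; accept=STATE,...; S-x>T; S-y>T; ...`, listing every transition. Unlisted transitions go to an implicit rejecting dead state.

Keep the running count of `b`s modulo 3: each `b` advances along the cycle s0 → s1 → s2 → s0 while other symbols loop. Accept at s1.
        a   b  
>  s0   s0  s1 
 * s1   s1  s2 
   s2   s2  s0 
(> = start, * = accepting)

start=s0; accept=s1; s0-a>s0; s0-b>s1; s1-a>s1; s1-b>s2; s2-a>s2; s2-b>s0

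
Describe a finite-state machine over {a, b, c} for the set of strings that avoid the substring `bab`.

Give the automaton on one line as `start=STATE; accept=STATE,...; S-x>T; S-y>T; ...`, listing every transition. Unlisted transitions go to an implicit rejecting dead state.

Track partial matches of the forbidden pattern `bab`. State s3 is a dead state reached once `bab` has occurred; every other state accepts. s0 means no part of `bab` is currently matched.
A 4-state machine:
        a   b   c  
>* s0   s0  s1  s0 
 * s1   s2  s1  s0 
 * s2   s0  s3  s0 
   s3   s3  s3  s3 
(> = start, * = accepting)

start=s0; accept=s0,s1,s2; s0-a>s0; s0-b>s1; s0-c>s0; s1-a>s2; s1-b>s1; s1-c>s0; s2-a>s0; s2-b>s3; s2-c>s0; s3-a>s3; s3-b>s3; s3-c>s3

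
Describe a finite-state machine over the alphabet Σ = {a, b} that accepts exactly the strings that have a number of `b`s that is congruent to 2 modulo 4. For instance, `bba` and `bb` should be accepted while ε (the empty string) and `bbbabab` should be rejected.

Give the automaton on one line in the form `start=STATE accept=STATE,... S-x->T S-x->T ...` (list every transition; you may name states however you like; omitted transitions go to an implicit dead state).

start=s0 accept=s2 s0-a->s0 s0-b->s1 s1-a->s1 s1-b->s2 s2-a->s2 s2-b->s3 s3-a->s3 s3-b->s0

The only thing that matters is how many `b`s have appeared, reduced mod 4. Use one state per residue: s0 for 0, …, s3 for 3. Reading `b` moves to the next residue; anything else stays put. s2 is accepting.
A 4-state machine:
        a   b  
>  s0   s0  s1 
   s1   s1  s2 
 * s2   s2  s3 
   s3   s3  s0 
(> = start, * = accepting)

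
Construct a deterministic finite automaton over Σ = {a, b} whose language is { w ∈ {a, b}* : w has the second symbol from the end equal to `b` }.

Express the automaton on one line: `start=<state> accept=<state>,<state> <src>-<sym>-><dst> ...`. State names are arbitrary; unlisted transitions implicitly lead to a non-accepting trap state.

start=q0 accept=q5,q6 q0-a->q1 q0-b->q2 q1-a->q3 q1-b->q4 q2-a->q5 q2-b->q6 q3-a->q3 q3-b->q4 q4-a->q5 q4-b->q6 q5-a->q3 q5-b->q4 q6-a->q5 q6-b->q6

Because acceptance depends on a position counted from the end, the machine has to buffer the most recent 2 symbols. Make each state the string of the last up-to-2 symbols read; on input `x` shift the window left and append `x`. Accept when the buffered window has length 2 and begins with `b`.
With 7 states:
        a   b  
>  q0   q1  q2 
   q1   q3  q4 
   q2   q5  q6 
   q3   q3  q4 
   q4   q5  q6 
 * q5   q3  q4 
 * q6   q5  q6 
(> = start, * = accepting)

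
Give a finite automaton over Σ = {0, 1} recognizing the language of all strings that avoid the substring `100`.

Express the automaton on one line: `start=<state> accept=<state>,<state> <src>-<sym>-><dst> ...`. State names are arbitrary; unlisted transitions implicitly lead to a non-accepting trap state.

Track partial matches of the forbidden pattern `100`. State q3 is a dead state reached once `100` has occurred; every other state accepts. q0 means no part of `100` is currently matched.
With 4 states:
        0   1  
>* q0   q0  q1 
 * q1   q2  q1 
 * q2   q3  q1 
   q3   q3  q3 
(> = start, * = accepting)

start=q0 accept=q0,q1,q2 q0-0->q0 q0-1->q1 q1-0->q2 q1-1->q1 q2-0->q3 q2-1->q1 q3-0->q3 q3-1->q3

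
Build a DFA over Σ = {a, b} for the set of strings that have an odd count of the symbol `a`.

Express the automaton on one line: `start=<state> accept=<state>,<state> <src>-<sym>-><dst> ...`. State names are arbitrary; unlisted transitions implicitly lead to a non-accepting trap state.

start=q0 accept=q1 q0-a->q1 q0-b->q0 q1-a->q0 q1-b->q1

Keep the running count of `a`s modulo 2: each `a` advances along the cycle q0 → q1 → q0 while other symbols loop. Accept at q1.
2 states suffice.
        a   b  
>  q0   q1  q0 
 * q1   q0  q1 
(> = start, * = accepting)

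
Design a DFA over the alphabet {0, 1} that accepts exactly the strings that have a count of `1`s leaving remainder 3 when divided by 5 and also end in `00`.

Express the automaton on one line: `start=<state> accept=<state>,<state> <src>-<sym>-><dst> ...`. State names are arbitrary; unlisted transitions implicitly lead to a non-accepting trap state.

Handle the two conditions separately and then intersect. One (5 states) tracks the count of `1`s modulo 5; the other (3 states) tracks how much of the suffix `00` has currently been matched. Each combined state is a pair, one component from each; accept when both components accept. After merging equivalent states the machine shrinks.
With 7 states:
        0   1  
>  q0   q0  q1 
   q1   q1  q2 
   q2   q2  q3 
   q3   q4  q5 
   q4   q6  q5 
   q5   q5  q0 
 * q6   q6  q5 
(> = start, * = accepting)

start=q0 accept=q6 q0-0->q0 q0-1->q1 q1-0->q1 q1-1->q2 q2-0->q2 q2-1->q3 q3-0->q4 q3-1->q5 q4-0->q6 q4-1->q5 q5-0->q5 q5-1->q0 q6-0->q6 q6-1->q5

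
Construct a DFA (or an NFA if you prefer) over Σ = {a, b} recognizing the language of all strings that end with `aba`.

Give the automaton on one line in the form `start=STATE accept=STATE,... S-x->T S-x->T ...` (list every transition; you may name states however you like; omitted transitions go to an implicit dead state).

start=S0 accept=S3 S0-a->S1 S0-b->S0 S1-a->S1 S1-b->S2 S2-a->S3 S2-b->S0 S3-a->S1 S3-b->S2

Remember how much of `aba` the current input suffix matches. State S0 means no match yet; S1 means the last symbol is `a`; S2 means the last 2 symbols are `ab`; S3 means the last 3 symbols are `aba`. Only S3 accepts. On a mismatch, fall back to the longest proper suffix that is still a prefix of `aba`.
A 4-state machine:
        a   b  
>  S0   S1  S0 
   S1   S1  S2 
   S2   S3  S0 
 * S3   S1  S2 
(> = start, * = accepting)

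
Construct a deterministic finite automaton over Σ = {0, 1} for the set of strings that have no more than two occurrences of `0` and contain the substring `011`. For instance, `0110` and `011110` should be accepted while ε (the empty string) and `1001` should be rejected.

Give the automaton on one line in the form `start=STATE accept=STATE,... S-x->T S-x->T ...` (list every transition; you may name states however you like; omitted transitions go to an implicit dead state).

Run two small machines in parallel and take their product. One (4 states) tracks the count of `0`s, saturating at 3; the other (4 states) tracks whether and how much of `011` has been seen. Each combined state is a pair, one component from each; accept when both components accept.
A 10-state machine:
        0   1  
>  S0   S1  S0 
   S1   S2  S3 
   S2   S4  S5 
   S3   S2  S6 
   S4   S4  S7 
   S5   S4  S8 
 * S6   S8  S6 
   S7   S4  S9 
 * S8   S9  S8 
   S9   S9  S9 
(> = start, * = accepting)

start=S0 accept=S6,S8 S0-0->S1 S0-1->S0 S1-0->S2 S1-1->S3 S2-0->S4 S2-1->S5 S3-0->S2 S3-1->S6 S4-0->S4 S4-1->S7 S5-0->S4 S5-1->S8 S6-0->S8 S6-1->S6 S7-0->S4 S7-1->S9 S8-0->S9 S8-1->S8 S9-0->S9 S9-1->S9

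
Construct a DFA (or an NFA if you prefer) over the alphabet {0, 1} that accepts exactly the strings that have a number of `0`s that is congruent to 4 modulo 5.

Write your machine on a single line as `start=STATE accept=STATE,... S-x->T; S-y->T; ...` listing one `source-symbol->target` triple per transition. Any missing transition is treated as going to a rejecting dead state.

start=q0; accept=q4; q0-0->q1; q0-1->q0; q1-0->q2; q1-1->q1; q2-0->q3; q2-1->q2; q3-0->q4; q3-1->q3; q4-0->q0; q4-1->q4

Keep the running count of `0`s modulo 5: each `0` advances along the cycle q0 → q1 → q2 → q3 → q4 → q0 while other symbols loop. Accept at q4.
        0   1  
>  q0   q1  q0 
   q1   q2  q1 
   q2   q3  q2 
   q3   q4  q3 
 * q4   q0  q4 
(> = start, * = accepting)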